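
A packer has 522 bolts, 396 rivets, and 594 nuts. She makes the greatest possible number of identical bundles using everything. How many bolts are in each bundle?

29

Number of bundles = gcd(522, 396, 594).
522 = 2 × 3^2 × 29
396 = 2^2 × 3^2 × 11
594 = 2 × 3^3 × 11
gcd(522, 396, 594) = 2 × 3^2 = 18.
bolts per bundle = 522 / 18 = 29.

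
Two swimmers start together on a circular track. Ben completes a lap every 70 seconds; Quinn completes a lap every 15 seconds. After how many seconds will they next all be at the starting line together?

210 seconds

We need the least common multiple of the intervals.
70 = 2 × 5 × 7
15 = 3 × 5
LCM(70, 15) = 2 × 3 × 5 × 7 = 210.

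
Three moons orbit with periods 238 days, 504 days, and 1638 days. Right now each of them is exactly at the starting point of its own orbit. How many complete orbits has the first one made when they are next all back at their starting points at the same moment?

468 orbits

The first common completion time is the LCM of the periods.
238 = 2 × 7 × 17
504 = 2^3 × 3^2 × 7
1638 = 2 × 3^2 × 7 × 13
LCM(238, 504, 1638) = 2^3 × 3^2 × 7 × 13 × 17 = 111384.
Orbits for period 238: 111384 / 238 = 468.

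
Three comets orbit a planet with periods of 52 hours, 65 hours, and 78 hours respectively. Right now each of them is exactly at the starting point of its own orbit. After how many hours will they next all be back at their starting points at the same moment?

We need the least common multiple of the intervals.
52 = 2^2 × 13
65 = 5 × 13
78 = 2 × 3 × 13
LCM(52, 65, 78) = 2^2 × 3 × 5 × 13 = 780.

780 hours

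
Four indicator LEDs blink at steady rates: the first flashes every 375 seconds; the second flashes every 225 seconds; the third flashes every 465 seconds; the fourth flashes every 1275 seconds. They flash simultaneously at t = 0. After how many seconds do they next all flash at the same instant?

592875 seconds

We need the least common multiple of the intervals.
375 = 3 × 5^3
225 = 3^2 × 5^2
465 = 3 × 5 × 31
1275 = 3 × 5^2 × 17
LCM(375, 225, 465, 1275) = 3^2 × 5^3 × 17 × 31 = 592875.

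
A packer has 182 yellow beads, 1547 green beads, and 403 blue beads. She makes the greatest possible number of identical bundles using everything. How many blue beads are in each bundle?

31

Number of bundles = gcd(182, 1547, 403).
182 = 2 × 7 × 13
1547 = 7 × 13 × 17
403 = 13 × 31
gcd(182, 1547, 403) = 13.
blue beads per bundle = 403 / 13 = 31.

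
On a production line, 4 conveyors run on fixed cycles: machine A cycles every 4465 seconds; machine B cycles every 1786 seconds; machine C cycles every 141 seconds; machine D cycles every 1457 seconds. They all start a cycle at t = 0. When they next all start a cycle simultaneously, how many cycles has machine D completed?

570 cycles

The first common completion time is the LCM of the periods.
4465 = 5 × 19 × 47
1786 = 2 × 19 × 47
141 = 3 × 47
1457 = 31 × 47
LCM(4465, 1786, 141, 1457) = 2 × 3 × 5 × 19 × 31 × 47 = 830490.
Cycles for period 1457: 830490 / 1457 = 570.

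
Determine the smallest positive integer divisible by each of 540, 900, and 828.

62100

540 = 2^2 × 3^3 × 5
900 = 2^2 × 3^2 × 5^2
828 = 2^2 × 3^2 × 23
LCM(540, 900, 828) = 2^2 × 3^3 × 5^2 × 23 = 62100.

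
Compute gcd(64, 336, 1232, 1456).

16

64 = 2^6
336 = 2^4 × 3 × 7
1232 = 2^4 × 7 × 11
1456 = 2^4 × 7 × 13
gcd(64, 336, 1232, 1456) = 2^4 = 16.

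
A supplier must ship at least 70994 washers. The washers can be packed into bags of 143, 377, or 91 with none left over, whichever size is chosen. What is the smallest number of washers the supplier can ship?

The number of washers must be a common multiple of 143, 377, and 91, so a multiple of their LCM.
143 = 11 × 13
377 = 13 × 29
91 = 7 × 13
LCM(143, 377, 91) = 7 × 11 × 13 × 29 = 29029.
Smallest multiple of 29029 that is ≥ 70994: ⌈70994/29029⌉ × 29029 = 3 × 29029 = 87087.

87087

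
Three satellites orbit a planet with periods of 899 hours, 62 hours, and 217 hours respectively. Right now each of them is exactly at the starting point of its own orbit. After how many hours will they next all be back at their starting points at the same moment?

12586 hours

The first simultaneous occurrence is after LCM of the individual periods.
899 = 29 × 31
62 = 2 × 31
217 = 7 × 31
LCM(899, 62, 217) = 2 × 7 × 29 × 31 = 12586.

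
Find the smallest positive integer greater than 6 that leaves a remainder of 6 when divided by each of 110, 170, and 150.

N − 6 must be a common multiple of 110, 170, and 150.
110 = 2 × 5 × 11
170 = 2 × 5 × 17
150 = 2 × 3 × 5^2
LCM(110, 170, 150) = 2 × 3 × 5^2 × 11 × 17 = 28050.
Smallest N > 6 is LCM + 6 = 28050 + 6 = 28056.

28056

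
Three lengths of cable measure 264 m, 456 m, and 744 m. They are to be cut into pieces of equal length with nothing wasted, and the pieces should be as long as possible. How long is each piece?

24 m

Each piece length must divide every original length, so the longest possible is gcd(264, 456, 744).
264 = 2^3 × 3 × 11
456 = 2^3 × 3 × 19
744 = 2^3 × 3 × 31
gcd(264, 456, 744) = 2^3 × 3 = 24.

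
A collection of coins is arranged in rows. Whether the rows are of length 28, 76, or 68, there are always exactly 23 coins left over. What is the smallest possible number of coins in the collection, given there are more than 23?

N − 23 must be a common multiple of 28, 76, and 68.
28 = 2^2 × 7
76 = 2^2 × 19
68 = 2^2 × 17
LCM(28, 76, 68) = 2^2 × 7 × 17 × 19 = 9044.
Smallest N > 23 is LCM + 23 = 9044 + 23 = 9067.

9067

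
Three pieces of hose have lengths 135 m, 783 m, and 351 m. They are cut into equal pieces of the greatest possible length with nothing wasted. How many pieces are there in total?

Piece length = gcd(135, 783, 351).
135 = 3^3 × 5
783 = 3^3 × 29
351 = 3^3 × 13
gcd(135, 783, 351) = 3^3 = 27.
Total pieces = 135/27 + 783/27 + 351/27 = 5 + 29 + 13 = 47.

47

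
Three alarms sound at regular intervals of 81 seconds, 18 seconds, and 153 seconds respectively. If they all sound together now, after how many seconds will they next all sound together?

2754 seconds

The first simultaneous occurrence is after LCM of the individual periods.
81 = 3^4
18 = 2 × 3^2
153 = 3^2 × 17
LCM(81, 18, 153) = 2 × 3^4 × 17 = 2754.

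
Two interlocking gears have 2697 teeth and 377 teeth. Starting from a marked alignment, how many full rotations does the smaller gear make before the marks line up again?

93 rotations

All finish a whole number of cycles simultaneously at t = LCM of the periods.
2697 = 3 × 29 × 31
377 = 13 × 29
LCM(2697, 377) = 3 × 13 × 29 × 31 = 35061.
Rotations for period 377: 35061 / 377 = 93.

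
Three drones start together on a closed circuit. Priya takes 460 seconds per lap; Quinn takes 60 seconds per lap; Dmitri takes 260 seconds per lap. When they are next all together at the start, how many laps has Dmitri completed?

The first common completion time is the LCM of the periods.
460 = 2^2 × 5 × 23
60 = 2^2 × 3 × 5
260 = 2^2 × 5 × 13
LCM(460, 60, 260) = 2^2 × 3 × 5 × 13 × 23 = 17940.
Laps for period 260: 17940 / 260 = 69.

69 laps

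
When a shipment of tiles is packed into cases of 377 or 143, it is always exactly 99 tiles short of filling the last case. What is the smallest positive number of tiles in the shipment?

Being 99 short of a full case of size k means N ≡ −99 (mod k), i.e. N + 99 is a multiple of each size.
377 = 13 × 29
143 = 11 × 13
LCM(377, 143) = 11 × 13 × 29 = 4147.
Smallest positive N is 4147 − 99 = 4048.

4048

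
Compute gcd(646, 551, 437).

646 = 2 × 17 × 19
551 = 19 × 29
437 = 19 × 23
gcd(646, 551, 437) = 19.

19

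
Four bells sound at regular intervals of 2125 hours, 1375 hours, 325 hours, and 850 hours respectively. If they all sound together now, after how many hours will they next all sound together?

They coincide at every common multiple of the periods; the first is the LCM.
2125 = 5^3 × 17
1375 = 5^3 × 11
325 = 5^2 × 13
850 = 2 × 5^2 × 17
LCM(2125, 1375, 325, 850) = 2 × 5^3 × 11 × 13 × 17 = 607750.

607750 hours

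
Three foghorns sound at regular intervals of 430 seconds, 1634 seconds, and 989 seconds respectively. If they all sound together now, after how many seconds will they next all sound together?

187910 seconds

They coincide at every common multiple of the periods; the first is the LCM.
430 = 2 × 5 × 43
1634 = 2 × 19 × 43
989 = 23 × 43
LCM(430, 1634, 989) = 2 × 5 × 19 × 23 × 43 = 187910.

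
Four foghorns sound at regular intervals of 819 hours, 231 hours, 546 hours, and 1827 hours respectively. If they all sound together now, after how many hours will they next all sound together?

522522 hours

We need the least common multiple of the intervals.
819 = 3^2 × 7 × 13
231 = 3 × 7 × 11
546 = 2 × 3 × 7 × 13
1827 = 3^2 × 7 × 29
LCM(819, 231, 546, 1827) = 2 × 3^2 × 7 × 11 × 13 × 29 = 522522.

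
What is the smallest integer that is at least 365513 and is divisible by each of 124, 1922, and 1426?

442060

The integer must be a common multiple of 124, 1922, and 1426, so a multiple of their LCM.
124 = 2^2 × 31
1922 = 2 × 31^2
1426 = 2 × 23 × 31
LCM(124, 1922, 1426) = 2^2 × 23 × 31^2 = 88412.
Smallest multiple of 88412 that is ≥ 365513: ⌈365513/88412⌉ × 88412 = 5 × 88412 = 442060.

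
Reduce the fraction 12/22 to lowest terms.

6/11

12 = 2^2 × 3
22 = 2 × 11
gcd(12, 22) = 2.
Divide numerator and denominator by 2: 12/22 = 6/11.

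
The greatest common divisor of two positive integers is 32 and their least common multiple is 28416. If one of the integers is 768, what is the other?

For two integers, gcd × lcm = product, so the other is (32 × 28416) / 768 = 909312 / 768 = 1184.

1184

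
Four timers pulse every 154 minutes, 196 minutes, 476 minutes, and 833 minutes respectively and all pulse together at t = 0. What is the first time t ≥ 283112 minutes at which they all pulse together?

Joint pulses occur at multiples of LCM(154, 196, 476, 833).
154 = 2 × 7 × 11
196 = 2^2 × 7^2
476 = 2^2 × 7 × 17
833 = 7^2 × 17
LCM(154, 196, 476, 833) = 2^2 × 7^2 × 11 × 17 = 36652.
Smallest multiple of 36652 that is ≥ 283112: ⌈283112/36652⌉ × 36652 = 8 × 36652 = 293216.

293216 minutes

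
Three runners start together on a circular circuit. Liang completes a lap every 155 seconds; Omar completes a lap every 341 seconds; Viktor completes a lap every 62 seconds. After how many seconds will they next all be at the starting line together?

3410 seconds

We need the least common multiple of the intervals.
155 = 5 × 31
341 = 11 × 31
62 = 2 × 31
LCM(155, 341, 62) = 2 × 5 × 11 × 31 = 3410.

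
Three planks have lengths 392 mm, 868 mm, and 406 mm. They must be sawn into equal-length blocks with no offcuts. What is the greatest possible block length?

The block length must divide every plank, so the greatest is gcd(392, 868, 406).
392 = 2^3 × 7^2
868 = 2^2 × 7 × 31
406 = 2 × 7 × 29
gcd(392, 868, 406) = 2 × 7 = 14.

14 mm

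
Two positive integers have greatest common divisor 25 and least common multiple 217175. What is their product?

5429375

For any two positive integers, gcd × lcm = product = 25 × 217175 = 5429375.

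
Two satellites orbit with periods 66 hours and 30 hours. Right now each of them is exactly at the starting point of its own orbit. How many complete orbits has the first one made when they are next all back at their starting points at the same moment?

The first common completion time is the LCM of the periods.
66 = 2 × 3 × 11
30 = 2 × 3 × 5
LCM(66, 30) = 2 × 3 × 5 × 11 = 330.
Orbits for period 66: 330 / 66 = 5.

5 orbits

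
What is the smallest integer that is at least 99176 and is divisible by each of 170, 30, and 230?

105570

The integer must be a common multiple of 170, 30, and 230, so a multiple of their LCM.
170 = 2 × 5 × 17
30 = 2 × 3 × 5
230 = 2 × 5 × 23
LCM(170, 30, 230) = 2 × 3 × 5 × 17 × 23 = 11730.
Smallest multiple of 11730 that is ≥ 99176: ⌈99176/11730⌉ × 11730 = 9 × 11730 = 105570.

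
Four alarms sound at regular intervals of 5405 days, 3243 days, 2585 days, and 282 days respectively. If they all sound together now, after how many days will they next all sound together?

We need the least common multiple of the intervals.
5405 = 5 × 23 × 47
3243 = 3 × 23 × 47
2585 = 5 × 11 × 47
282 = 2 × 3 × 47
LCM(5405, 3243, 2585, 282) = 2 × 3 × 5 × 11 × 23 × 47 = 356730.

356730 days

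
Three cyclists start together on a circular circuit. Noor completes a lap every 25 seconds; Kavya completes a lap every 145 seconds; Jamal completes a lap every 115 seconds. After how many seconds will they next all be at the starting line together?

16675 seconds

We need the least common multiple of the intervals.
25 = 5^2
145 = 5 × 29
115 = 5 × 23
LCM(25, 145, 115) = 5^2 × 23 × 29 = 16675.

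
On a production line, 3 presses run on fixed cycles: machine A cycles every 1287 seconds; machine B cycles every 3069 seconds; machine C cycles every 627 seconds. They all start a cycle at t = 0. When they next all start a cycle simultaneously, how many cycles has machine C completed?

All finish a whole number of cycles simultaneously at t = LCM of the periods.
1287 = 3^2 × 11 × 13
3069 = 3^2 × 11 × 31
627 = 3 × 11 × 19
LCM(1287, 3069, 627) = 3^2 × 11 × 13 × 19 × 31 = 758043.
Cycles for period 627: 758043 / 627 = 1209.

1209 cycles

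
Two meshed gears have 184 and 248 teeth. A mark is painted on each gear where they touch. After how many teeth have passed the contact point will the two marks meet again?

We need the least common multiple of the intervals.
184 = 2^3 × 23
248 = 2^3 × 31
LCM(184, 248) = 2^3 × 23 × 31 = 5704.

5704 teeth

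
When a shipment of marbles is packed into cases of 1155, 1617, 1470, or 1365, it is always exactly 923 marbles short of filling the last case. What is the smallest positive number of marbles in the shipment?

Being 923 short of a full case of size k means N ≡ −923 (mod k), i.e. N + 923 is a multiple of each size.
1155 = 3 × 5 × 7 × 11
1617 = 3 × 7^2 × 11
1470 = 2 × 3 × 5 × 7^2
1365 = 3 × 5 × 7 × 13
LCM(1155, 1617, 1470, 1365) = 2 × 3 × 5 × 7^2 × 11 × 13 = 210210.
Smallest positive N is 210210 − 923 = 209287.

209287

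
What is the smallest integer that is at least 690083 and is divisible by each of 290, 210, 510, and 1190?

The integer must be a common multiple of 290, 210, 510, and 1190, so a multiple of their LCM.
290 = 2 × 5 × 29
210 = 2 × 3 × 5 × 7
510 = 2 × 3 × 5 × 17
1190 = 2 × 5 × 7 × 17
LCM(290, 210, 510, 1190) = 2 × 3 × 5 × 7 × 17 × 29 = 103530.
Smallest multiple of 103530 that is ≥ 690083: ⌈690083/103530⌉ × 103530 = 7 × 103530 = 724710.

724710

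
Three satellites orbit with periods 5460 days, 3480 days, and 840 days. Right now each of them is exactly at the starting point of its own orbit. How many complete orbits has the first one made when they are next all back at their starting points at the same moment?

The first common completion time is the LCM of the periods.
5460 = 2^2 × 3 × 5 × 7 × 13
3480 = 2^3 × 3 × 5 × 29
840 = 2^3 × 3 × 5 × 7
LCM(5460, 3480, 840) = 2^3 × 3 × 5 × 7 × 13 × 29 = 316680.
Orbits for period 5460: 316680 / 5460 = 58.

58 orbits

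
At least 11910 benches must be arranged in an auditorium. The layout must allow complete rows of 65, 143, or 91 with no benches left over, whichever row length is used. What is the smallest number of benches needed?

15015

The number of benches must be a common multiple of 65, 143, and 91, so a multiple of their LCM.
65 = 5 × 13
143 = 11 × 13
91 = 7 × 13
LCM(65, 143, 91) = 5 × 7 × 11 × 13 = 5005.
Smallest multiple of 5005 that is ≥ 11910: ⌈11910/5005⌉ × 5005 = 3 × 5005 = 15015.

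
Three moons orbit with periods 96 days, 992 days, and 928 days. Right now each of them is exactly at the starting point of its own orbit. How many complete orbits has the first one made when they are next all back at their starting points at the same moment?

899 orbits

All finish a whole number of cycles simultaneously at t = LCM of the periods.
96 = 2^5 × 3
992 = 2^5 × 31
928 = 2^5 × 29
LCM(96, 992, 928) = 2^5 × 3 × 29 × 31 = 86304.
Orbits for period 96: 86304 / 96 = 899.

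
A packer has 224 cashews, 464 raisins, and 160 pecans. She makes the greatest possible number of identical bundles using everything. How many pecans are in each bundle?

Number of bundles = gcd(224, 464, 160).
224 = 2^5 × 7
464 = 2^4 × 29
160 = 2^5 × 5
gcd(224, 464, 160) = 2^4 = 16.
pecans per bundle = 160 / 16 = 10.

10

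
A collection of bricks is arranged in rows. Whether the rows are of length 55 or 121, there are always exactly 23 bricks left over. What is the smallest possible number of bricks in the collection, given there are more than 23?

N − 23 must be a common multiple of 55 and 121.
55 = 5 × 11
121 = 11^2
LCM(55, 121) = 5 × 11^2 = 605.
Smallest N > 23 is LCM + 23 = 605 + 23 = 628.

628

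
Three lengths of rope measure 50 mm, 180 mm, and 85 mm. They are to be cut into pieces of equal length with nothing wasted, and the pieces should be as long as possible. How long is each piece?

5 mm

Each piece length must divide every original length, so the longest possible is gcd(50, 180, 85).
50 = 2 × 5^2
180 = 2^2 × 3^2 × 5
85 = 5 × 17
gcd(50, 180, 85) = 5.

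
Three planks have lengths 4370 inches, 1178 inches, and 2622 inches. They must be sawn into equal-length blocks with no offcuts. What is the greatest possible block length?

38 inches

The block length must divide every plank, so the greatest is gcd(4370, 1178, 2622).
4370 = 2 × 5 × 19 × 23
1178 = 2 × 19 × 31
2622 = 2 × 3 × 19 × 23
gcd(4370, 1178, 2622) = 2 × 19 = 38.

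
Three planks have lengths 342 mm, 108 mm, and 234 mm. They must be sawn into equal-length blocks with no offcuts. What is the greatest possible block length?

The block length must divide every plank, so the greatest is gcd(342, 108, 234).
342 = 2 × 3^2 × 19
108 = 2^2 × 3^3
234 = 2 × 3^2 × 13
gcd(342, 108, 234) = 2 × 3^2 = 18.

18 mm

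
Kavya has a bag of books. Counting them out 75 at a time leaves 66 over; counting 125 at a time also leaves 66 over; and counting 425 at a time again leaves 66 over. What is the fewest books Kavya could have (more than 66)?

6441

N − 66 must be a common multiple of 75, 125, and 425.
75 = 3 × 5^2
125 = 5^3
425 = 5^2 × 17
LCM(75, 125, 425) = 3 × 5^3 × 17 = 6375.
Smallest N > 66 is LCM + 66 = 6375 + 66 = 6441.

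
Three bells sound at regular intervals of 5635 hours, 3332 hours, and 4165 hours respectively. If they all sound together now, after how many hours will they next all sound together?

We need the least common multiple of the intervals.
5635 = 5 × 7^2 × 23
3332 = 2^2 × 7^2 × 17
4165 = 5 × 7^2 × 17
LCM(5635, 3332, 4165) = 2^2 × 5 × 7^2 × 17 × 23 = 383180.

383180 hours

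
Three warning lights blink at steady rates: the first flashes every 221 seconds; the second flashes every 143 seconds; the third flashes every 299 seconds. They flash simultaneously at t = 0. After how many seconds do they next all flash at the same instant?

The first simultaneous occurrence is after LCM of the individual periods.
221 = 13 × 17
143 = 11 × 13
299 = 13 × 23
LCM(221, 143, 299) = 11 × 13 × 17 × 23 = 55913.

55913 seconds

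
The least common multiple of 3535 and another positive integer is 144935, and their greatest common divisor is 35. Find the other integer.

1435

gcd × lcm = product of the two integers, so the other integer is (35 × 144935) / 3535 = 1435.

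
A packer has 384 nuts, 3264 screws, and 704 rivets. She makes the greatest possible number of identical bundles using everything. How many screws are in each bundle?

Number of bundles = gcd(384, 3264, 704).
384 = 2^7 × 3
3264 = 2^6 × 3 × 17
704 = 2^6 × 11
gcd(384, 3264, 704) = 2^6 = 64.
screws per bundle = 3264 / 64 = 51.

51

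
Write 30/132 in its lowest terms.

30 = 2 × 3 × 5
132 = 2^2 × 3 × 11
gcd(30, 132) = 2 × 3 = 6.
Divide numerator and denominator by 6: 30/132 = 5/22.

5/22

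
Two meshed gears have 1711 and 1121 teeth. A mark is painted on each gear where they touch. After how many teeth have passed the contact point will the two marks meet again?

32509 teeth

They coincide at every common multiple of the periods; the first is the LCM.
1711 = 29 × 59
1121 = 19 × 59
LCM(1711, 1121) = 19 × 29 × 59 = 32509.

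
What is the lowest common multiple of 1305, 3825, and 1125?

1305 = 3^2 × 5 × 29
3825 = 3^2 × 5^2 × 17
1125 = 3^2 × 5^3
LCM(1305, 3825, 1125) = 3^2 × 5^3 × 17 × 29 = 554625.

554625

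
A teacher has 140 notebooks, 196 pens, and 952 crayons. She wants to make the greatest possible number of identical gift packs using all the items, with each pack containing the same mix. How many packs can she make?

The pack count must divide each quantity, so the greatest is gcd(140, 196, 952).
140 = 2^2 × 5 × 7
196 = 2^2 × 7^2
952 = 2^3 × 7 × 17
gcd(140, 196, 952) = 2^2 × 7 = 28.

28 packs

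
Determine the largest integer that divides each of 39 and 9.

39 = 3 × 13
9 = 3^2
gcd(39, 9) = 3.

3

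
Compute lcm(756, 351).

756 = 2^2 × 3^3 × 7
351 = 3^3 × 13
LCM(756, 351) = 2^2 × 3^3 × 7 × 13 = 9828.

9828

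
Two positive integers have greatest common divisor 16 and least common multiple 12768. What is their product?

For any two positive integers, gcd × lcm = product = 16 × 12768 = 204288.

204288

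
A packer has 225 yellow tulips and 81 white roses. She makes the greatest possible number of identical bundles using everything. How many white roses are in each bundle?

9

Number of bundles = gcd(225, 81).
225 = 3^2 × 5^2
81 = 3^4
gcd(225, 81) = 3^2 = 9.
white roses per bundle = 81 / 9 = 9.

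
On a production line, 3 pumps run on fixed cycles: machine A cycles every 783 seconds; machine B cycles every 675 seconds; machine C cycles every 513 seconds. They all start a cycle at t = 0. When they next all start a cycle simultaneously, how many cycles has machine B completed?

551 cycles

They are all back at their starting positions together after one LCM of the periods.
783 = 3^3 × 29
675 = 3^3 × 5^2
513 = 3^3 × 19
LCM(783, 675, 513) = 3^3 × 5^2 × 19 × 29 = 371925.
Cycles for period 675: 371925 / 675 = 551.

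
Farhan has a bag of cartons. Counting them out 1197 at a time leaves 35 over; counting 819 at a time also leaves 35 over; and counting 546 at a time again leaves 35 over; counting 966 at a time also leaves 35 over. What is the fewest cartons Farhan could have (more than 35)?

715841

N − 35 must be a common multiple of 1197, 819, 546, and 966.
1197 = 3^2 × 7 × 19
819 = 3^2 × 7 × 13
546 = 2 × 3 × 7 × 13
966 = 2 × 3 × 7 × 23
LCM(1197, 819, 546, 966) = 2 × 3^2 × 7 × 13 × 19 × 23 = 715806.
Smallest N > 35 is LCM + 35 = 715806 + 35 = 715841.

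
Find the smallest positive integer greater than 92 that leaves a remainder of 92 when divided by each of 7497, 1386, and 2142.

165026

N − 92 must be a common multiple of 7497, 1386, and 2142.
7497 = 3^2 × 7^2 × 17
1386 = 2 × 3^2 × 7 × 11
2142 = 2 × 3^2 × 7 × 17
LCM(7497, 1386, 2142) = 2 × 3^2 × 7^2 × 11 × 17 = 164934.
Smallest N > 92 is LCM + 92 = 164934 + 92 = 165026.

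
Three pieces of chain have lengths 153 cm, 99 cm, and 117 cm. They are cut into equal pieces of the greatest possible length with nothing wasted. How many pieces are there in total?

Piece length = gcd(153, 99, 117).
153 = 3^2 × 17
99 = 3^2 × 11
117 = 3^2 × 13
gcd(153, 99, 117) = 3^2 = 9.
Total pieces = 153/9 + 99/9 + 117/9 = 17 + 11 + 13 = 41.

41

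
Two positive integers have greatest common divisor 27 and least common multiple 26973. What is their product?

728271

For any two positive integers, gcd × lcm = product = 27 × 26973 = 728271.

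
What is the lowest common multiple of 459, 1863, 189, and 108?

459 = 3^3 × 17
1863 = 3^4 × 23
189 = 3^3 × 7
108 = 2^2 × 3^3
LCM(459, 1863, 189, 108) = 2^2 × 3^4 × 7 × 17 × 23 = 886788.

886788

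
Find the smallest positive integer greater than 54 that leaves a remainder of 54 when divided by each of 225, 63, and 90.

3204

N − 54 must be a common multiple of 225, 63, and 90.
225 = 3^2 × 5^2
63 = 3^2 × 7
90 = 2 × 3^2 × 5
LCM(225, 63, 90) = 2 × 3^2 × 5^2 × 7 = 3150.
Smallest N > 54 is LCM + 54 = 3150 + 54 = 3204.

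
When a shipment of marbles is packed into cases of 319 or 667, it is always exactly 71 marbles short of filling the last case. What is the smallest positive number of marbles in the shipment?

7266

Being 71 short of a full case of size k means N ≡ −71 (mod k), i.e. N + 71 is a multiple of each size.
319 = 11 × 29
667 = 23 × 29
LCM(319, 667) = 11 × 23 × 29 = 7337.
Smallest positive N is 7337 − 71 = 7266.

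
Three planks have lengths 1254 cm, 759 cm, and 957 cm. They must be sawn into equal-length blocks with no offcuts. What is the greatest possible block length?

33 cm

This is the greatest common divisor of 1254, 759, and 957.
1254 = 2 × 3 × 11 × 19
759 = 3 × 11 × 23
957 = 3 × 11 × 29
gcd(1254, 759, 957) = 3 × 11 = 33.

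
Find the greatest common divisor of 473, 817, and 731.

43

473 = 11 × 43
817 = 19 × 43
731 = 17 × 43
gcd(473, 817, 731) = 43.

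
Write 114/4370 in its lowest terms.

114 = 2 × 3 × 19
4370 = 2 × 5 × 19 × 23
gcd(114, 4370) = 2 × 19 = 38.
Divide numerator and denominator by 38: 114/4370 = 3/115.

3/115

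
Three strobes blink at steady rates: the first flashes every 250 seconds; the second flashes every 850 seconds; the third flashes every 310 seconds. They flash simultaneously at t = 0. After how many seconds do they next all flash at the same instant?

131750 seconds

We need the least common multiple of the intervals.
250 = 2 × 5^3
850 = 2 × 5^2 × 17
310 = 2 × 5 × 31
LCM(250, 850, 310) = 2 × 5^3 × 17 × 31 = 131750.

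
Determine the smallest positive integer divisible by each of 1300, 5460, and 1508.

791700

1300 = 2^2 × 5^2 × 13
5460 = 2^2 × 3 × 5 × 7 × 13
1508 = 2^2 × 13 × 29
LCM(1300, 5460, 1508) = 2^2 × 3 × 5^2 × 7 × 13 × 29 = 791700.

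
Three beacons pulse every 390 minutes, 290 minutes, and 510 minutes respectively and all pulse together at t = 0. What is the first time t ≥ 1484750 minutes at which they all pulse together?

1538160 minutes

Joint pulses occur at multiples of LCM(390, 290, 510).
390 = 2 × 3 × 5 × 13
290 = 2 × 5 × 29
510 = 2 × 3 × 5 × 17
LCM(390, 290, 510) = 2 × 3 × 5 × 13 × 17 × 29 = 192270.
Smallest multiple of 192270 that is ≥ 1484750: ⌈1484750/192270⌉ × 192270 = 8 × 192270 = 1538160.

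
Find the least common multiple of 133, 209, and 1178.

133 = 7 × 19
209 = 11 × 19
1178 = 2 × 19 × 31
LCM(133, 209, 1178) = 2 × 7 × 11 × 19 × 31 = 90706.

90706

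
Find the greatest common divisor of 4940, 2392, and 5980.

52

4940 = 2^2 × 5 × 13 × 19
2392 = 2^3 × 13 × 23
5980 = 2^2 × 5 × 13 × 23
gcd(4940, 2392, 5980) = 2^2 × 13 = 52.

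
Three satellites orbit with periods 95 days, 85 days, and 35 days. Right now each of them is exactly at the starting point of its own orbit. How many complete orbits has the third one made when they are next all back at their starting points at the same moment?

They are all back at their starting positions together after one LCM of the periods.
95 = 5 × 19
85 = 5 × 17
35 = 5 × 7
LCM(95, 85, 35) = 5 × 7 × 17 × 19 = 11305.
Orbits for period 35: 11305 / 35 = 323.

323 orbits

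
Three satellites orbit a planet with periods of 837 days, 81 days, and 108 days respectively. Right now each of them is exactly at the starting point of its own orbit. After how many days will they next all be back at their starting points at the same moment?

10044 days

They coincide at every common multiple of the periods; the first is the LCM.
837 = 3^3 × 31
81 = 3^4
108 = 2^2 × 3^3
LCM(837, 81, 108) = 2^2 × 3^4 × 31 = 10044.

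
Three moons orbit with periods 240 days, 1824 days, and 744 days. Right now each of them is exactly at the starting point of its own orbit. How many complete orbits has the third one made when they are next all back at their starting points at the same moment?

They are all back at their starting positions together after one LCM of the periods.
240 = 2^4 × 3 × 5
1824 = 2^5 × 3 × 19
744 = 2^3 × 3 × 31
LCM(240, 1824, 744) = 2^5 × 3 × 5 × 19 × 31 = 282720.
Orbits for period 744: 282720 / 744 = 380.

380 orbits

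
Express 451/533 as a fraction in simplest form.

451 = 11 × 41
533 = 13 × 41
gcd(451, 533) = 41.
Divide numerator and denominator by 41: 451/533 = 11/13.

11/13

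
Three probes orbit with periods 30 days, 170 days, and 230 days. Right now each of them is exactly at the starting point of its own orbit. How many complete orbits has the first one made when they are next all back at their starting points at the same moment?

391 orbits

They are all back at their starting positions together after one LCM of the periods.
30 = 2 × 3 × 5
170 = 2 × 5 × 17
230 = 2 × 5 × 23
LCM(30, 170, 230) = 2 × 3 × 5 × 17 × 23 = 11730.
Orbits for period 30: 11730 / 30 = 391.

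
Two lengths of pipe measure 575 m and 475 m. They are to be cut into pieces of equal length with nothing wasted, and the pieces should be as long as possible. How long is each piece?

By the Euclidean algorithm:
575 = 1 × 475 + 100
475 = 4 × 100 + 75
100 = 1 × 75 + 25
75 = 3 × 25 + 0
gcd(575, 475) = 25.

25 m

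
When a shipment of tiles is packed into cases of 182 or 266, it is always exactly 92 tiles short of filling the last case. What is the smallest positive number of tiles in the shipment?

3366

Being 92 short of a full case of size k means N ≡ −92 (mod k), i.e. N + 92 is a multiple of each size.
182 = 2 × 7 × 13
266 = 2 × 7 × 19
LCM(182, 266) = 2 × 7 × 13 × 19 = 3458.
Smallest positive N is 3458 − 92 = 3366.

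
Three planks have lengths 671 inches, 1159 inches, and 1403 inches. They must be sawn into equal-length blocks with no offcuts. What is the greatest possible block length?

61 inches

This is the greatest common divisor of 671, 1159, and 1403.
671 = 11 × 61
1159 = 19 × 61
1403 = 23 × 61
gcd(671, 1159, 1403) = 61.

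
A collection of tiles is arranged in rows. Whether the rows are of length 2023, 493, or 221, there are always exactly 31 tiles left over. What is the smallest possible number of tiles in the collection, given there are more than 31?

N − 31 must be a common multiple of 2023, 493, and 221.
2023 = 7 × 17^2
493 = 17 × 29
221 = 13 × 17
LCM(2023, 493, 221) = 7 × 13 × 17^2 × 29 = 762671.
Smallest N > 31 is LCM + 31 = 762671 + 31 = 762702.

762702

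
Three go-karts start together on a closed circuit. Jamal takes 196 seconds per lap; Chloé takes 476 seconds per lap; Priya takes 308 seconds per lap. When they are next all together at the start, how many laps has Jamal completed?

All finish a whole number of cycles simultaneously at t = LCM of the periods.
196 = 2^2 × 7^2
476 = 2^2 × 7 × 17
308 = 2^2 × 7 × 11
LCM(196, 476, 308) = 2^2 × 7^2 × 11 × 17 = 36652.
Laps for period 196: 36652 / 196 = 187.

187 laps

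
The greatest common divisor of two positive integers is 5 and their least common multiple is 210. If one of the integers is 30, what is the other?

35

For two integers, gcd × lcm = product, so the other is (5 × 210) / 30 = 1050 / 30 = 35.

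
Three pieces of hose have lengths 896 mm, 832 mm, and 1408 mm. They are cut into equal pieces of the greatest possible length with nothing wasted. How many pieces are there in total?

49

Piece length = gcd(896, 832, 1408).
896 = 2^7 × 7
832 = 2^6 × 13
1408 = 2^7 × 11
gcd(896, 832, 1408) = 2^6 = 64.
Total pieces = 896/64 + 832/64 + 1408/64 = 14 + 13 + 22 = 49.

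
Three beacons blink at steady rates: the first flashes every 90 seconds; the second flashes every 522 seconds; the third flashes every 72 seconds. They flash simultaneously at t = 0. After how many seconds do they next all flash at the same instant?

They coincide at every common multiple of the periods; the first is the LCM.
90 = 2 × 3^2 × 5
522 = 2 × 3^2 × 29
72 = 2^3 × 3^2
LCM(90, 522, 72) = 2^3 × 3^2 × 5 × 29 = 10440.

10440 seconds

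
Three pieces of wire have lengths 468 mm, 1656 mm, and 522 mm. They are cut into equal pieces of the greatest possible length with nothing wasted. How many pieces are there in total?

147

Piece length = gcd(468, 1656, 522).
468 = 2^2 × 3^2 × 13
1656 = 2^3 × 3^2 × 23
522 = 2 × 3^2 × 29
gcd(468, 1656, 522) = 2 × 3^2 = 18.
Total pieces = 468/18 + 1656/18 + 522/18 = 26 + 92 + 29 = 147.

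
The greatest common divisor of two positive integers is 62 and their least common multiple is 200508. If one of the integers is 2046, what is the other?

For two integers, gcd × lcm = product, so the other is (62 × 200508) / 2046 = 12431496 / 2046 = 6076.

6076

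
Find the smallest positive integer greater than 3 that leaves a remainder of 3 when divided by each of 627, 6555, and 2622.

N − 3 must be a common multiple of 627, 6555, and 2622.
627 = 3 × 11 × 19
6555 = 3 × 5 × 19 × 23
2622 = 2 × 3 × 19 × 23
LCM(627, 6555, 2622) = 2 × 3 × 5 × 11 × 19 × 23 = 144210.
Smallest N > 3 is LCM + 3 = 144210 + 3 = 144213.

144213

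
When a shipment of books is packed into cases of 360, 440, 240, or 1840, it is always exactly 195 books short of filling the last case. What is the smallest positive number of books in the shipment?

181965

Being 195 short of a full case of size k means N ≡ −195 (mod k), i.e. N + 195 is a multiple of each size.
360 = 2^3 × 3^2 × 5
440 = 2^3 × 5 × 11
240 = 2^4 × 3 × 5
1840 = 2^4 × 5 × 23
LCM(360, 440, 240, 1840) = 2^4 × 3^2 × 5 × 11 × 23 = 182160.
Smallest positive N is 182160 − 195 = 181965.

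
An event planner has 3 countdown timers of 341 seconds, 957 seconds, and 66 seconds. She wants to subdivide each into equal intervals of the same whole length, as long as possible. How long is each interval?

11 seconds

The interval must divide each timer length; the longest such is the gcd.
341 = 11 × 31
957 = 3 × 11 × 29
66 = 2 × 3 × 11
gcd(341, 957, 66) = 11.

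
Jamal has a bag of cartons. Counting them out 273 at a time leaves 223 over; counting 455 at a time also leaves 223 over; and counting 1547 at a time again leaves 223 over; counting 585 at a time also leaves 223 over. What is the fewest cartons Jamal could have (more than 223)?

N − 223 must be a common multiple of 273, 455, 1547, and 585.
273 = 3 × 7 × 13
455 = 5 × 7 × 13
1547 = 7 × 13 × 17
585 = 3^2 × 5 × 13
LCM(273, 455, 1547, 585) = 3^2 × 5 × 7 × 13 × 17 = 69615.
Smallest N > 223 is LCM + 223 = 69615 + 223 = 69838.

69838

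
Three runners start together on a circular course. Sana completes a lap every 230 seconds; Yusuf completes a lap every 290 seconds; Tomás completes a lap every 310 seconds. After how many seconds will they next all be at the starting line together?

206770 seconds

We need the least common multiple of the intervals.
230 = 2 × 5 × 23
290 = 2 × 5 × 29
310 = 2 × 5 × 31
LCM(230, 290, 310) = 2 × 5 × 23 × 29 × 31 = 206770.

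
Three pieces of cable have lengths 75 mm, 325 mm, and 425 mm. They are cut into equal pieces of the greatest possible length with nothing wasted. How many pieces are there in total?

Piece length = gcd(75, 325, 425).
75 = 3 × 5^2
325 = 5^2 × 13
425 = 5^2 × 17
gcd(75, 325, 425) = 5^2 = 25.
Total pieces = 75/25 + 325/25 + 425/25 = 3 + 13 + 17 = 33.

33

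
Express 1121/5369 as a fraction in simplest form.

1121 = 19 × 59
5369 = 7 × 13 × 59
gcd(1121, 5369) = 59.
Divide numerator and denominator by 59: 1121/5369 = 19/91.

19/91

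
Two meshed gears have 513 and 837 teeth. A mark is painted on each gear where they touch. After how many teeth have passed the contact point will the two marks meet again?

They coincide at every common multiple of the periods; the first is the LCM.
513 = 3^3 × 19
837 = 3^3 × 31
LCM(513, 837) = 3^3 × 19 × 31 = 15903.

15903 teeth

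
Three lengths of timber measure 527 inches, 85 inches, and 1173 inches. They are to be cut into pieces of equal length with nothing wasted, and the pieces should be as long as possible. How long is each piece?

17 inches

Each piece length must divide every original length, so the longest possible is gcd(527, 85, 1173).
527 = 17 × 31
85 = 5 × 17
1173 = 3 × 17 × 23
gcd(527, 85, 1173) = 17.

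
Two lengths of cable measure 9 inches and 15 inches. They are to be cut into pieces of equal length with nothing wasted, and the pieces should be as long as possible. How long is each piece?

3 inches

Each piece length must divide every original length, so the longest possible is gcd(9, 15).
9 = 3^2
15 = 3 × 5
gcd(9, 15) = 3.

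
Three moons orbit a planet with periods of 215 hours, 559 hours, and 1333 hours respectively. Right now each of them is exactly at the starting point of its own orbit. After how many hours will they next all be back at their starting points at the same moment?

86645 hours

We need the least common multiple of the intervals.
215 = 5 × 43
559 = 13 × 43
1333 = 31 × 43
LCM(215, 559, 1333) = 5 × 13 × 31 × 43 = 86645.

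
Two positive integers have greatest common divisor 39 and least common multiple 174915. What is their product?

For any two positive integers, gcd × lcm = product = 39 × 174915 = 6821685.

6821685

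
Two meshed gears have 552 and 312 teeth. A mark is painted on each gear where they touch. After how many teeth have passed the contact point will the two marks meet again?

7176 teeth

We need the least common multiple of the intervals.
552 = 2^3 × 3 × 23
312 = 2^3 × 3 × 13
LCM(552, 312) = 2^3 × 3 × 13 × 23 = 7176.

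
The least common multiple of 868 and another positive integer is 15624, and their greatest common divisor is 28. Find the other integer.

gcd × lcm = product of the two integers, so the other integer is (28 × 15624) / 868 = 504.

504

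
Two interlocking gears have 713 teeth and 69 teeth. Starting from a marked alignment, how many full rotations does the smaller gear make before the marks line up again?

They are all back at their starting positions together after one LCM of the periods.
713 = 23 × 31
69 = 3 × 23
LCM(713, 69) = 3 × 23 × 31 = 2139.
Rotations for period 69: 2139 / 69 = 31.

31 rotations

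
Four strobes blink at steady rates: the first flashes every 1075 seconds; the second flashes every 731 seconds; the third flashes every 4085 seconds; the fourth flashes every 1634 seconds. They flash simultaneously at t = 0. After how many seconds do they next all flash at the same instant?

The first simultaneous occurrence is after LCM of the individual periods.
1075 = 5^2 × 43
731 = 17 × 43
4085 = 5 × 19 × 43
1634 = 2 × 19 × 43
LCM(1075, 731, 4085, 1634) = 2 × 5^2 × 17 × 19 × 43 = 694450.

694450 seconds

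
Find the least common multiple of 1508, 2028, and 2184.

1508 = 2^2 × 13 × 29
2028 = 2^2 × 3 × 13^2
2184 = 2^3 × 3 × 7 × 13
LCM(1508, 2028, 2184) = 2^3 × 3 × 7 × 13^2 × 29 = 823368.

823368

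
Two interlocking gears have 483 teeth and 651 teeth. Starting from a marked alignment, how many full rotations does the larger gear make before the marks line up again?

23 rotations

They are all back at their starting positions together after one LCM of the periods.
483 = 3 × 7 × 23
651 = 3 × 7 × 31
LCM(483, 651) = 3 × 7 × 23 × 31 = 14973.
Rotations for period 651: 14973 / 651 = 23.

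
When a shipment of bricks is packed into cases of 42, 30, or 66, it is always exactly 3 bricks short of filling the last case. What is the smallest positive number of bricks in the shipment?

Being 3 short of a full case of size k means N ≡ −3 (mod k), i.e. N + 3 is a multiple of each size.
42 = 2 × 3 × 7
30 = 2 × 3 × 5
66 = 2 × 3 × 11
LCM(42, 30, 66) = 2 × 3 × 5 × 7 × 11 = 2310.
Smallest positive N is 2310 − 3 = 2307.

2307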